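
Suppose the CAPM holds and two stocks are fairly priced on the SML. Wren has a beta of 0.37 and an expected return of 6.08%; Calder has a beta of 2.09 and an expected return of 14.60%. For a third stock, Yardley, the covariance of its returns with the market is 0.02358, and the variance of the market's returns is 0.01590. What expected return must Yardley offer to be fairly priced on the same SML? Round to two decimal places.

MRP = (14.60% − 6.08%) / (2.09 − 0.37) = 4.9535%
R_f = 6.08% − 0.37 × 4.9535% = 4.2472%
β_Yardley = Cov / Var(R_m) = 0.02358 / 0.01590 = 1.4830
E(R_Yardley) = R_f + β × MRP = 4.2472% + 1.4830 × 4.9535% = 11.59%

11.59%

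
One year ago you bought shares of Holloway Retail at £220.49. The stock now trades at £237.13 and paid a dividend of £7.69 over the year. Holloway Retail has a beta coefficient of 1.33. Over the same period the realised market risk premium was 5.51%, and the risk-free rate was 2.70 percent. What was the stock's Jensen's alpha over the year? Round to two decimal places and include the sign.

Realised HPR = (P1 + D1 − P0) / P0 = (237.13 + 7.69 − 220.49) / 220.49 = 24.33 / 220.49 = 11.0345%
CAPM required = R_f + β·MRP = 2.70% + 1.33 × 5.51% = 10.0283%
α = realised − required = 11.0345% − 10.0283% = +1.01%

+1.01%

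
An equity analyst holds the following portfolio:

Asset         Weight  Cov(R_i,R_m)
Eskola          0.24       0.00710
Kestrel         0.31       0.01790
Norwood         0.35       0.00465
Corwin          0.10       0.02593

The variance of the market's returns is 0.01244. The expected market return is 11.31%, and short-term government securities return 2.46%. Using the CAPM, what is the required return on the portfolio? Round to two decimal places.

β_Eskola = 0.00710 / 0.01244 = 0.5707
β_Kestrel = 0.01790 / 0.01244 = 1.4389
β_Norwood = 0.00465 / 0.01244 = 0.3738
β_Corwin = 0.02593 / 0.01244 = 2.0844
β_P = Σ w_i β_i = 0.24×0.5707 + 0.31×1.4389 + 0.35×0.3738 + 0.10×2.0844 = 0.9223
MRP = 11.31% − 2.46% = 8.85%
E(R_P) = R_f + β_P × MRP = 2.46% + 0.9223 × 8.85% = 10.62%

10.62%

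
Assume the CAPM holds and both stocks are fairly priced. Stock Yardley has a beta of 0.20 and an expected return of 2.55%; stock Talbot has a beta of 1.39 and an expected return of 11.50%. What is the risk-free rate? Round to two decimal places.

1.05%

Both satisfy E(R) = R_f + β·MRP, so the slope of the SML is
MRP = (11.50% − 2.55%) / (1.39 − 0.20) = 8.95% / 1.19 = 7.5210%
R_f = E(R_Yardley) − β_Yardley·MRP = 2.55% − 0.20 × 7.5210% = 1.0458%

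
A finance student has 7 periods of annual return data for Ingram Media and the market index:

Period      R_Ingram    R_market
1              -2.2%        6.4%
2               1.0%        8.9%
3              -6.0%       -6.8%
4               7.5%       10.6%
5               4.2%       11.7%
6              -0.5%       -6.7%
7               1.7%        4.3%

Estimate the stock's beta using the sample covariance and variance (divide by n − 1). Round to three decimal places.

Mean R_i = (-2.2 + 1.0 − 6.0 + 7.5 + 4.2 − 0.5 + 1.7) / 7 = 0.8143%
Mean R_m = (6.4 + 8.9 − 6.8 + 10.6 + 11.7 − 6.7 + 4.3) / 7 = 4.0571%
Σ(R_i − R̄_i)(R_m − R̄_m) = 151.7943  ⇒  Cov = 151.7943 / 6 = 25.2991
Σ(R_m − R̄_m)² = 363.8171  ⇒  Var(R_m) = 363.8171 / 6 = 60.6362
β = Cov / Var(R_m) = 25.2991 / 60.6362 = 0.4172

0.417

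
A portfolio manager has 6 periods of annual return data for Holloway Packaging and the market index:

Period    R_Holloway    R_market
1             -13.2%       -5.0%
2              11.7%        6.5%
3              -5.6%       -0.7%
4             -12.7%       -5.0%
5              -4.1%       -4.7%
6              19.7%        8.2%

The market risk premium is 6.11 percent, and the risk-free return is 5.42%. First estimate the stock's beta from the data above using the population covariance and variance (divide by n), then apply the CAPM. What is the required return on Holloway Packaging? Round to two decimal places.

18.51%

Mean R_i = (-13.2 + 11.7 − 5.6 − 12.7 − 4.1 + 19.7) / 6 = -0.7000%
Mean R_m = (-5.0 + 6.5 − 0.7 − 5.0 − 4.7 + 8.2) / 6 = -0.1167%
Σ(R_i − R̄_i)(R_m − R̄_m) = 389.7900  ⇒  Cov = 389.7900 / 6 = 64.9650
Σ(R_m − R̄_m)² = 181.9883  ⇒  Var(R_m) = 181.9883 / 6 = 30.3314
β = Cov / Var(R_m) = 64.9650 / 30.3314 = 2.1418
E(R) = R_f + β × MRP = 5.42% + 2.1418 × 6.11% = 18.51%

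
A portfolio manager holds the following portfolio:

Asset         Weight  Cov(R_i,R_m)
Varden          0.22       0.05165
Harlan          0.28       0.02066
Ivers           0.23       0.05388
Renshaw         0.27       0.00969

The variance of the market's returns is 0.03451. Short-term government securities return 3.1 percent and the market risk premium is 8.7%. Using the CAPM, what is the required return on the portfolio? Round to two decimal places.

11.21%

β_Varden = 0.05165 / 0.03451 = 1.4967
β_Harlan = 0.02066 / 0.03451 = 0.5987
β_Ivers = 0.05388 / 0.03451 = 1.5613
β_Renshaw = 0.00969 / 0.03451 = 0.2808
β_P = Σ w_i β_i = 0.22×1.4967 + 0.28×0.5987 + 0.23×1.5613 + 0.27×0.2808 = 0.9318
E(R_P) = R_f + β_P × MRP = 3.1% + 0.9318 × 8.7% = 11.21%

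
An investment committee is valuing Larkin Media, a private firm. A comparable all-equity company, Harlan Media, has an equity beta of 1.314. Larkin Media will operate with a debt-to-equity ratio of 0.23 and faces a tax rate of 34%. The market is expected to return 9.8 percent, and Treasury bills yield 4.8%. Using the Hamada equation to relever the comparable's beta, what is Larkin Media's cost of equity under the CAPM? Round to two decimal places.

β_L = β_U × [1 + (1 − t)(D/E)] = 1.314 × [1 + (1 − 0.34) × 0.23]
    = 1.314 × [1 + 0.66 × 0.23] = 1.314 × 1.1518 = 1.5135
MRP = 9.8% − 4.8% = 5.00%
E(R) = R_f + β_L × MRP = 4.8% + 1.5135 × 5.0% = 12.37%

12.37%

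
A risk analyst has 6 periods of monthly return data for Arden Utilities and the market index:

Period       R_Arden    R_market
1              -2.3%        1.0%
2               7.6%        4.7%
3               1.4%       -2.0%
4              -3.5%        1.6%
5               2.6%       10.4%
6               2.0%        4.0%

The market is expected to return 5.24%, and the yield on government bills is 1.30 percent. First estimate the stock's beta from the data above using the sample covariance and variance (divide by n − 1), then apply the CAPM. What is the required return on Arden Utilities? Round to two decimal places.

Mean R_i = (-2.3 + 7.6 + 1.4 − 3.5 + 2.6 + 2.0) / 6 = 1.3000%
Mean R_m = (1.0 + 4.7 − 2.0 + 1.6 + 10.4 + 4.0) / 6 = 3.2833%
Σ(R_i − R̄_i)(R_m − R̄_m) = 34.4500  ⇒  Cov = 34.4500 / 5 = 6.8900
Σ(R_m − R̄_m)² = 89.1283  ⇒  Var(R_m) = 89.1283 / 5 = 17.8257
β = Cov / Var(R_m) = 6.8900 / 17.8257 = 0.3865
MRP = 5.24% − 1.30% = 3.94%
E(R) = R_f + β × MRP = 1.30% + 0.3865 × 3.94% = 2.82%

2.82%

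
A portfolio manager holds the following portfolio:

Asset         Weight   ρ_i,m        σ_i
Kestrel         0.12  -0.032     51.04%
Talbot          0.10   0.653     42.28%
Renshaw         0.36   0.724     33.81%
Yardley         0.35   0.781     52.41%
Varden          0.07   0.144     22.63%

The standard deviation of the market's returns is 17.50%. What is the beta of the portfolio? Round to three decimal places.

1.482

β_Kestrel = -0.032 × 51.04% / 17.50% = -0.0933
β_Talbot = 0.653 × 42.28% / 17.50% = 1.5776
β_Renshaw = 0.724 × 33.81% / 17.50% = 1.3988
β_Yardley = 0.781 × 52.41% / 17.50% = 2.3390
β_Varden = 0.144 × 22.63% / 17.50% = 0.1862
β_P = Σ w_i β_i = 0.12×-0.0933 + 0.10×1.5776 + 0.36×1.3988 + 0.35×2.3390 + 0.07×0.1862 = 1.4818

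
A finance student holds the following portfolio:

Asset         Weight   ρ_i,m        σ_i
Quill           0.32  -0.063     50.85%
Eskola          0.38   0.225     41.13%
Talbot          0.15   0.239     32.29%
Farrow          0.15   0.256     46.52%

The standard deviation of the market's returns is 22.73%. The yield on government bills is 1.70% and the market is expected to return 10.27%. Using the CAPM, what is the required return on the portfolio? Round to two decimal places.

β_Quill = -0.063 × 50.85% / 22.73% = -0.1409
β_Eskola = 0.225 × 41.13% / 22.73% = 0.4071
β_Talbot = 0.239 × 32.29% / 22.73% = 0.3395
β_Farrow = 0.256 × 46.52% / 22.73% = 0.5239
β_P = Σ w_i β_i = 0.32×-0.1409 + 0.38×0.4071 + 0.15×0.3395 + 0.15×0.5239 = 0.2391
MRP = 10.27% − 1.70% = 8.57%
E(R_P) = R_f + β_P × MRP = 1.70% + 0.2391 × 8.57% = 3.75%

3.75%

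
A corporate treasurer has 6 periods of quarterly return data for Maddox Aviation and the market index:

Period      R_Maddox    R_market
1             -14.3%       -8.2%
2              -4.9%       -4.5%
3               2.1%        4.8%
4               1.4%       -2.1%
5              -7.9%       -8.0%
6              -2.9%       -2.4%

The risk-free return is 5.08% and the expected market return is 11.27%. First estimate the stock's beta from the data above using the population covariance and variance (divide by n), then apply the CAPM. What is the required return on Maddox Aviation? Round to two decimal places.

Mean R_i = (-14.3 − 4.9 + 2.1 + 1.4 − 7.9 − 2.9) / 6 = -4.4167%
Mean R_m = (-8.2 − 4.5 + 4.8 − 2.1 − 8.0 − 2.4) / 6 = -3.4000%
Σ(R_i − R̄_i)(R_m − R̄_m) = 126.5100  ⇒  Cov = 126.5100 / 6 = 21.0850
Σ(R_m − R̄_m)² = 115.3400  ⇒  Var(R_m) = 115.3400 / 6 = 19.2233
β = Cov / Var(R_m) = 21.0850 / 19.2233 = 1.0968
MRP = 11.27% − 5.08% = 6.19%
E(R) = R_f + β × MRP = 5.08% + 1.0968 × 6.19% = 11.87%

11.87%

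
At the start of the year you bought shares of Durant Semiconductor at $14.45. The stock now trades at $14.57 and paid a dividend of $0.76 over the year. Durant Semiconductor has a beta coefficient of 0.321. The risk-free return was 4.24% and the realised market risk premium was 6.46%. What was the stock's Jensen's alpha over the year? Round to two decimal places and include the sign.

-0.22%

Realised HPR = (P1 + D1 − P0) / P0 = (14.57 + 0.76 − 14.45) / 14.45 = 0.88 / 14.45 = 6.0900%
CAPM required = R_f + β·MRP = 4.24% + 0.321 × 6.46% = 6.31366%
α = realised − required = 6.0900% − 6.31366% = -0.22%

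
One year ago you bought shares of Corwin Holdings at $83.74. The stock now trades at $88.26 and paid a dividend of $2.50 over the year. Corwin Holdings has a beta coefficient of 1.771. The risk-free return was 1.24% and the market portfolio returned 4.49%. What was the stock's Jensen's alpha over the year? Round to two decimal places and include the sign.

Realised HPR = (P1 + D1 − P0) / P0 = (88.26 + 2.50 − 83.74) / 83.74 = 7.02 / 83.74 = 8.3831%
MRP = 4.49% − 1.24% = 3.25%
CAPM required = R_f + β·MRP = 1.24% + 1.771 × 3.25% = 6.99575%
α = realised − required = 8.3831% − 6.99575% = +1.39%

+1.39%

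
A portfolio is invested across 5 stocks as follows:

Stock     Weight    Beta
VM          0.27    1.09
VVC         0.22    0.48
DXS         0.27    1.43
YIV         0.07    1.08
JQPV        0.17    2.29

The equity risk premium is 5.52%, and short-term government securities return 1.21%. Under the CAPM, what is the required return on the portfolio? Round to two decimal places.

8.11%

β_P = Σ w_i β_i = 0.27×1.09 + 0.22×0.48 + 0.27×1.43 + 0.07×1.08 + 0.17×2.29 = 1.2509
E(R_P) = R_f + β_P × MRP = 1.21% + 1.2509 × 5.52% = 8.11%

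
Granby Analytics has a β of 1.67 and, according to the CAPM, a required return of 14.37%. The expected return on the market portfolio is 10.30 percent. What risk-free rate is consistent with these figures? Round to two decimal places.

4.23%

E(R) = R_f + β(E(R_m) − R_f) = R_f(1 − β) + β·E(R_m)
14.37% = R_f × (1 − 1.67) + 1.67 × 10.30%
14.37% = R_f × -0.67 + 17.2010%
R_f = (14.37% − 17.2010%) / -0.67 = 4.23%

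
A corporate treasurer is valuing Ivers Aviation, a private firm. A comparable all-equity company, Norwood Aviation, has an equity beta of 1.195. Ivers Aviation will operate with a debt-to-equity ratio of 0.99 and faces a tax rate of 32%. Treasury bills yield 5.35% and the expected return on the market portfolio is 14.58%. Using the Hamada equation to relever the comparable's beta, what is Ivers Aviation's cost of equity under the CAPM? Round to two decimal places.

β_L = β_U × [1 + (1 − t)(D/E)] = 1.195 × [1 + (1 − 0.32) × 0.99]
    = 1.195 × [1 + 0.68 × 0.99] = 1.195 × 1.6732 = 1.9995
MRP = 14.58% − 5.35% = 9.23%
E(R) = R_f + β_L × MRP = 5.35% + 1.9995 × 9.23% = 23.81%

23.81%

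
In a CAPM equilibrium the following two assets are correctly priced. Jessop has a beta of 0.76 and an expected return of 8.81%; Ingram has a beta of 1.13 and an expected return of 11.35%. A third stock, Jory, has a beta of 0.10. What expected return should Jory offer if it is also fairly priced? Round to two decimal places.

MRP (SML slope) = (11.35% − 8.81%) / (1.13 − 0.76) = 2.54% / 0.37 = 6.8649%
R_f (intercept) = 8.81% − 0.76 × 6.8649% = 3.5927%
E(R_Jory) = R_f + β × MRP = 3.5927% + 0.10 × 6.8649% = 4.28%

4.28%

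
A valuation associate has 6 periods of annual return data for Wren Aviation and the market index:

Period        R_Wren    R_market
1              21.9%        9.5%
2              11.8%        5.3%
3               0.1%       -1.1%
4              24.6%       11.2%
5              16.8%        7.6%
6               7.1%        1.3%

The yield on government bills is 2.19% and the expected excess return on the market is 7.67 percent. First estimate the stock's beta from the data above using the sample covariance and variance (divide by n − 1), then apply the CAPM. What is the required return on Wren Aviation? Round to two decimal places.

16.94%

Mean R_i = (21.9 + 11.8 + 0.1 + 24.6 + 16.8 + 7.1) / 6 = 13.7167%
Mean R_m = (9.5 + 5.3 − 1.1 + 11.2 + 7.6 + 1.3) / 6 = 5.6333%
Σ(R_i − R̄_i)(R_m − R̄_m) = 219.2867  ⇒  Cov = 219.2867 / 5 = 43.8573
Σ(R_m − R̄_m)² = 114.0333  ⇒  Var(R_m) = 114.0333 / 5 = 22.8067
β = Cov / Var(R_m) = 43.8573 / 22.8067 = 1.9230
E(R) = R_f + β × MRP = 2.19% + 1.9230 × 7.67% = 16.94%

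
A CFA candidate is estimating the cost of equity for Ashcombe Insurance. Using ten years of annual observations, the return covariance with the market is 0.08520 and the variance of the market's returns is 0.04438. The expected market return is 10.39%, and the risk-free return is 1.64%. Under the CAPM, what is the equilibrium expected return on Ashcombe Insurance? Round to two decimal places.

β = Cov(R_i, R_m) / Var(R_m) = 0.08520 / 0.04438 = 1.9198
MRP = 10.39% − 1.64% = 8.75%
E(R) = R_f + β × MRP = 1.64% + 1.9198 × 8.75% = 18.44%

18.44%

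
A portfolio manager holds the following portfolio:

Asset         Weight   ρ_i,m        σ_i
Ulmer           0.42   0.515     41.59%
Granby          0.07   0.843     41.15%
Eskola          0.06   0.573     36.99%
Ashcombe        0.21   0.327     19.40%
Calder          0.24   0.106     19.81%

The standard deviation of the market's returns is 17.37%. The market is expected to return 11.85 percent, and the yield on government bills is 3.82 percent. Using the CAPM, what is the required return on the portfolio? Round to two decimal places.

β_Ulmer = 0.515 × 41.59% / 17.37% = 1.2331
β_Granby = 0.843 × 41.15% / 17.37% = 1.9971
β_Eskola = 0.573 × 36.99% / 17.37% = 1.2202
β_Ashcombe = 0.327 × 19.40% / 17.37% = 0.3652
β_Calder = 0.106 × 19.81% / 17.37% = 0.1209
β_P = Σ w_i β_i = 0.42×1.2331 + 0.07×1.9971 + 0.06×1.2202 + 0.21×0.3652 + 0.24×0.1209 = 0.8366
MRP = 11.85% − 3.82% = 8.03%
E(R_P) = R_f + β_P × MRP = 3.82% + 0.8366 × 8.03% = 10.54%

10.54%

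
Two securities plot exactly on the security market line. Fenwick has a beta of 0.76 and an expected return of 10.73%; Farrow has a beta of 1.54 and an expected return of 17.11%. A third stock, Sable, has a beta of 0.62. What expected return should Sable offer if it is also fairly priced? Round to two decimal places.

9.58%

MRP (SML slope) = (17.11% − 10.73%) / (1.54 − 0.76) = 6.38% / 0.78 = 8.1795%
R_f (intercept) = 10.73% − 0.76 × 8.1795% = 4.5136%
E(R_Sable) = R_f + β × MRP = 4.5136% + 0.62 × 8.1795% = 9.58%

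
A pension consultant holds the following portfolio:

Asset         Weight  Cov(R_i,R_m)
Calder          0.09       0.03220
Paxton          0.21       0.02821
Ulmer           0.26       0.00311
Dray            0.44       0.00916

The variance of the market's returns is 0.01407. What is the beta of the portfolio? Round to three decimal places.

β_Calder = 0.03220 / 0.01407 = 2.2886
β_Paxton = 0.02821 / 0.01407 = 2.0050
β_Ulmer = 0.00311 / 0.01407 = 0.2210
β_Dray = 0.00916 / 0.01407 = 0.6510
β_P = Σ w_i β_i = 0.09×2.2886 + 0.21×2.0050 + 0.26×0.2210 + 0.44×0.6510 = 0.9709

0.971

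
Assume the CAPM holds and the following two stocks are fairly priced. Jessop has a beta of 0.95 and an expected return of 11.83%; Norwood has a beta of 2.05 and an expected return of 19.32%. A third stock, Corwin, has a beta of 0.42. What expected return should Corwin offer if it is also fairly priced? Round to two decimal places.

8.22%

MRP (SML slope) = (19.32% − 11.83%) / (2.05 − 0.95) = 7.49% / 1.10 = 6.8091%
R_f (intercept) = 11.83% − 0.95 × 6.8091% = 5.3614%
E(R_Corwin) = R_f + β × MRP = 5.3614% + 0.42 × 6.8091% = 8.22%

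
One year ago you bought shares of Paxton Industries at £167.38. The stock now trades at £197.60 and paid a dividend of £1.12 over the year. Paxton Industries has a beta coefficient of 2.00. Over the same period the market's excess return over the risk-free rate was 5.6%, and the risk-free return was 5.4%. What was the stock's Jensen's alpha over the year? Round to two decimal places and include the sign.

+2.12%

Realised HPR = (P1 + D1 − P0) / P0 = (197.60 + 1.12 − 167.38) / 167.38 = 31.34 / 167.38 = 18.7239%
CAPM required = R_f + β·MRP = 5.4% + 2.00 × 5.6% = 16.6000%
α = realised − required = 18.7239% − 16.6000% = +2.12%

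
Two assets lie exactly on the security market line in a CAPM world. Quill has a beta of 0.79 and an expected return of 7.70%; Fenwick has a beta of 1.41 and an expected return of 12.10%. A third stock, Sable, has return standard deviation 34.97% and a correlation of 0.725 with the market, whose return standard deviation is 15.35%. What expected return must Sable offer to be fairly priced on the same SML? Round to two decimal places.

13.82%

MRP = (12.10% − 7.70%) / (1.41 − 0.79) = 7.0968%
R_f = 7.70% − 0.79 × 7.0968% = 2.0935%
β_Sable = ρ·σ_i/σ_m = 0.725 × 34.97 / 15.35 = 1.6517
E(R_Sable) = R_f + β × MRP = 2.0935% + 1.6517 × 7.0968% = 13.82%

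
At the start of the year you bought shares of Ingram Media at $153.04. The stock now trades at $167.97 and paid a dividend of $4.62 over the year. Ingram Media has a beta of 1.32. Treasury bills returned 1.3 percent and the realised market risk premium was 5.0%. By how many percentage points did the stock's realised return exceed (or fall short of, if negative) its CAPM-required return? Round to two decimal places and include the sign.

Realised HPR = (P1 + D1 − P0) / P0 = (167.97 + 4.62 − 153.04) / 153.04 = 19.55 / 153.04 = 12.7744%
CAPM required = R_f + β·MRP = 1.3% + 1.32 × 5.0% = 7.9000%
α = realised − required = 12.7744% − 7.9000% = +4.87%

+4.87%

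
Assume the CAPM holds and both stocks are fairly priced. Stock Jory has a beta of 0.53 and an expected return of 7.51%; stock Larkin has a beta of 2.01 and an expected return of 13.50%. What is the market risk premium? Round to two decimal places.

4.05%

Both satisfy E(R) = R_f + β·MRP, so the slope of the SML is
MRP = (13.50% − 7.51%) / (2.01 − 0.53) = 5.99% / 1.48 = 4.0473%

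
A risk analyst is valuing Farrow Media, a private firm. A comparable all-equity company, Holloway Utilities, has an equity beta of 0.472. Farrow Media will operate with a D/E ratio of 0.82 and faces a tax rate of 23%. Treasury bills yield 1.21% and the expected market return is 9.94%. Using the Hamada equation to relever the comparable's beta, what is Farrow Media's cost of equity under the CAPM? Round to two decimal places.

7.93%

β_L = β_U × [1 + (1 − t)(D/E)] = 0.472 × [1 + (1 − 0.23) × 0.82]
    = 0.472 × [1 + 0.77 × 0.82] = 0.472 × 1.6314 = 0.7700
MRP = 9.94% − 1.21% = 8.73%
E(R) = R_f + β_L × MRP = 1.21% + 0.7700 × 8.73% = 7.93%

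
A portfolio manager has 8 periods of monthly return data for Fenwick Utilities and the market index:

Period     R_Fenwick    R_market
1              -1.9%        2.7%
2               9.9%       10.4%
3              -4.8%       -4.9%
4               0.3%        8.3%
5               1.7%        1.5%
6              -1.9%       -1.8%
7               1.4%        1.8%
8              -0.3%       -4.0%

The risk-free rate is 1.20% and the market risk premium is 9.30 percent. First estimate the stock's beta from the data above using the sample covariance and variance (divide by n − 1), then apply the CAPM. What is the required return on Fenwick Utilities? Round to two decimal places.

Mean R_i = (-1.9 + 9.9 − 4.8 + 0.3 + 1.7 − 1.9 + 1.4 − 0.3) / 8 = 0.5500%
Mean R_m = (2.7 + 10.4 − 4.9 + 8.3 + 1.5 − 1.8 + 1.8 − 4.0) / 8 = 1.7500%
Σ(R_i − R̄_i)(R_m − R̄_m) = 125.8300  ⇒  Cov = 125.8300 / 7 = 17.9757
Σ(R_m − R̄_m)² = 208.5800  ⇒  Var(R_m) = 208.5800 / 7 = 29.7971
β = Cov / Var(R_m) = 17.9757 / 29.7971 = 0.6033
E(R) = R_f + β × MRP = 1.20% + 0.6033 × 9.30% = 6.81%

6.81%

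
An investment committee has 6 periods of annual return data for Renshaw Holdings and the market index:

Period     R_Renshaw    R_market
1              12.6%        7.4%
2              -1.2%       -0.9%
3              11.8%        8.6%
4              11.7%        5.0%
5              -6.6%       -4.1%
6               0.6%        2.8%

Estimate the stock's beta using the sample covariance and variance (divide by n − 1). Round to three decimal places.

1.600

Mean R_i = (12.6 − 1.2 + 11.8 + 11.7 − 6.6 + 0.6) / 6 = 4.8167%
Mean R_m = (7.4 − 0.9 + 8.6 + 5.0 − 4.1 + 2.8) / 6 = 3.1333%
Σ(R_i − R̄_i)(R_m − R̄_m) = 192.4867  ⇒  Cov = 192.4867 / 5 = 38.4973
Σ(R_m − R̄_m)² = 120.2733  ⇒  Var(R_m) = 120.2733 / 5 = 24.0547
β = Cov / Var(R_m) = 38.4973 / 24.0547 = 1.6004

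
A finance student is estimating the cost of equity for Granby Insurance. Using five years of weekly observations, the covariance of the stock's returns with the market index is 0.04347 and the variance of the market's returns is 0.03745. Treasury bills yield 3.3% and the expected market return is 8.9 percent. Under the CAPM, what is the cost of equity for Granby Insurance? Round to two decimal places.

β = Cov(R_i, R_m) / Var(R_m) = 0.04347 / 0.03745 = 1.1607
MRP = 8.9% − 3.3% = 5.60%
E(R) = R_f + β × MRP = 3.3% + 1.1607 × 5.6% = 9.80%

9.80%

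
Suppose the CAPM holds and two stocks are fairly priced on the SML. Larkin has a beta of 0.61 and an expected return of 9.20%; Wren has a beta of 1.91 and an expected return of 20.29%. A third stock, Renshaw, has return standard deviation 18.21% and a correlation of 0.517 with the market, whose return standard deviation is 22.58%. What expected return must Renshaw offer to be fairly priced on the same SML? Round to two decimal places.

MRP = (20.29% − 9.20%) / (1.91 − 0.61) = 8.5308%
R_f = 9.20% − 0.61 × 8.5308% = 3.9962%
β_Renshaw = ρ·σ_i/σ_m = 0.517 × 18.21 / 22.58 = 0.4169
E(R_Renshaw) = R_f + β × MRP = 3.9962% + 0.4169 × 8.5308% = 7.55%

7.55%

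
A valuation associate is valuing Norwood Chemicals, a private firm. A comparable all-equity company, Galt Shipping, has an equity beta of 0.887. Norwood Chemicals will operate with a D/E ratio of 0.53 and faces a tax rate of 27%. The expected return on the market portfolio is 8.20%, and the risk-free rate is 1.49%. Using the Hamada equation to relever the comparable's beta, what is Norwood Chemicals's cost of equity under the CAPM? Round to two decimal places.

9.74%

β_L = β_U × [1 + (1 − t)(D/E)] = 0.887 × [1 + (1 − 0.27) × 0.53]
    = 0.887 × [1 + 0.73 × 0.53] = 0.887 × 1.3869 = 1.2302
MRP = 8.20% − 1.49% = 6.71%
E(R) = R_f + β_L × MRP = 1.49% + 1.2302 × 6.71% = 9.74%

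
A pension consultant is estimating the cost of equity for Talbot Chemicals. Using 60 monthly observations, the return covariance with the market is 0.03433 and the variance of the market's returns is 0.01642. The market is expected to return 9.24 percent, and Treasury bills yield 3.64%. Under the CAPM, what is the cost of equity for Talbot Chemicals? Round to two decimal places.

β = Cov(R_i, R_m) / Var(R_m) = 0.03433 / 0.01642 = 2.0907
MRP = 9.24% − 3.64% = 5.60%
E(R) = R_f + β × MRP = 3.64% + 2.0907 × 5.60% = 15.35%

15.35%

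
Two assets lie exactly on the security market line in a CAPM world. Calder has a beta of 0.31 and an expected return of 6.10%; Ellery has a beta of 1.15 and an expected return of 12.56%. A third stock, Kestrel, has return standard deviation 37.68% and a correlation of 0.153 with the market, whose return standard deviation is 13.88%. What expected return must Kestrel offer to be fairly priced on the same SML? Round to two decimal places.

6.91%

MRP = (12.56% − 6.10%) / (1.15 − 0.31) = 7.6905%
R_f = 6.10% − 0.31 × 7.6905% = 3.7159%
β_Kestrel = ρ·σ_i/σ_m = 0.153 × 37.68 / 13.88 = 0.4153
E(R_Kestrel) = R_f + β × MRP = 3.7159% + 0.4153 × 7.6905% = 6.91%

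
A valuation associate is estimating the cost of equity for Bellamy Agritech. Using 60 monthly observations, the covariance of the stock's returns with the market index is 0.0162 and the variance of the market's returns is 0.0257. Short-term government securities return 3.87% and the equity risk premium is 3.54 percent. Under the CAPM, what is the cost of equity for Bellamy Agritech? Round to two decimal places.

β = Cov(R_i, R_m) / Var(R_m) = 0.0162 / 0.0257 = 0.6304
E(R) = R_f + β × MRP = 3.87% + 0.6304 × 3.54% = 6.10%

6.10%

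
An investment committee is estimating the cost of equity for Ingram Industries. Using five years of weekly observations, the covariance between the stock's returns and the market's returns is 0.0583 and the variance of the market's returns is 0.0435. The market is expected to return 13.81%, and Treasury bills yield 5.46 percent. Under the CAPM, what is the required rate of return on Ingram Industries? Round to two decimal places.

16.65%

β = Cov(R_i, R_m) / Var(R_m) = 0.0583 / 0.0435 = 1.3402
MRP = 13.81% − 5.46% = 8.35%
E(R) = R_f + β × MRP = 5.46% + 1.3402 × 8.35% = 16.65%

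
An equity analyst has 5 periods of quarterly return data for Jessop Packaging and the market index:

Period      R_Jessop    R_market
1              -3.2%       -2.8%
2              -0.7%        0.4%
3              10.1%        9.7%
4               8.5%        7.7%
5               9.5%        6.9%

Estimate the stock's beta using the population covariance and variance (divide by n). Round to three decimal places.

Mean R_i = (-3.2 − 0.7 + 10.1 + 8.5 + 9.5) / 5 = 4.8400%
Mean R_m = (-2.8 + 0.4 + 9.7 + 7.7 + 6.9) / 5 = 4.3800%
Σ(R_i − R̄_i)(R_m − R̄_m) = 131.6540  ⇒  Cov = 131.6540 / 5 = 26.3308
Σ(R_m − R̄_m)² = 113.0680  ⇒  Var(R_m) = 113.0680 / 5 = 22.6136
β = Cov / Var(R_m) = 26.3308 / 22.6136 = 1.1644

1.164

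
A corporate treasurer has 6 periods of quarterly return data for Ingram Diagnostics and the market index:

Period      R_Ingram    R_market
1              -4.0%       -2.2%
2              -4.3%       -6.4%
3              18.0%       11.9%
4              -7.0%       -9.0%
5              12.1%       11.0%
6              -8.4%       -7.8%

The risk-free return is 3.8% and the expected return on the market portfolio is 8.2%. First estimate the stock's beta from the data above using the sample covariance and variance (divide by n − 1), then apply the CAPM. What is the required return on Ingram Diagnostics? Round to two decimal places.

Mean R_i = (-4.0 − 4.3 + 18.0 − 7.0 + 12.1 − 8.4) / 6 = 1.0667%
Mean R_m = (-2.2 − 6.4 + 11.9 − 9.0 + 11.0 − 7.8) / 6 = -0.4167%
Σ(R_i − R̄_i)(R_m − R̄_m) = 514.8067  ⇒  Cov = 514.8067 / 5 = 102.9613
Σ(R_m − R̄_m)² = 449.2083  ⇒  Var(R_m) = 449.2083 / 5 = 89.8417
β = Cov / Var(R_m) = 102.9613 / 89.8417 = 1.1460
MRP = 8.2% − 3.8% = 4.40%
E(R) = R_f + β × MRP = 3.8% + 1.1460 × 4.4% = 8.84%

8.84%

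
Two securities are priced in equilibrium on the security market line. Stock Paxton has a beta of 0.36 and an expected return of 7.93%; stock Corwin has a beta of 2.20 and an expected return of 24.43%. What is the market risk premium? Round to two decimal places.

8.97%

Both satisfy E(R) = R_f + β·MRP, so the slope of the SML is
MRP = (24.43% − 7.93%) / (2.20 − 0.36) = 16.50% / 1.84 = 8.9674%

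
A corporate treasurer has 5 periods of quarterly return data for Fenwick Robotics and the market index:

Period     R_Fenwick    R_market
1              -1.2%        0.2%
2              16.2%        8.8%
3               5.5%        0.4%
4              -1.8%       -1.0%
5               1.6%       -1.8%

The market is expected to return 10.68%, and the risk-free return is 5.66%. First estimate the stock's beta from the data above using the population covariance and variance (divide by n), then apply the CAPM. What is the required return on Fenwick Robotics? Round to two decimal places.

13.66%

Mean R_i = (-1.2 + 16.2 + 5.5 − 1.8 + 1.6) / 5 = 4.0600%
Mean R_m = (0.2 + 8.8 + 0.4 − 1.0 − 1.8) / 5 = 1.3200%
Σ(R_i − R̄_i)(R_m − R̄_m) = 116.6440  ⇒  Cov = 116.6440 / 5 = 23.3288
Σ(R_m − R̄_m)² = 73.1680  ⇒  Var(R_m) = 73.1680 / 5 = 14.6336
β = Cov / Var(R_m) = 23.3288 / 14.6336 = 1.5942
MRP = 10.68% − 5.66% = 5.02%
E(R) = R_f + β × MRP = 5.66% + 1.5942 × 5.02% = 13.66%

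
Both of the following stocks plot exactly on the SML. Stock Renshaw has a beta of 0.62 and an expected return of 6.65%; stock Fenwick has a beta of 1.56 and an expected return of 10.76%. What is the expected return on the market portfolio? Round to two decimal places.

Both satisfy E(R) = R_f + β·MRP, so the slope of the SML is
MRP = (10.76% − 6.65%) / (1.56 − 0.62) = 4.11% / 0.94 = 4.3723%
R_f = E(R_Renshaw) − β_Renshaw·MRP = 6.65% − 0.62 × 4.3723% = 3.9392%
E(R_m) = R_f + MRP = 3.9392% + 4.3723% = 8.31%

8.31%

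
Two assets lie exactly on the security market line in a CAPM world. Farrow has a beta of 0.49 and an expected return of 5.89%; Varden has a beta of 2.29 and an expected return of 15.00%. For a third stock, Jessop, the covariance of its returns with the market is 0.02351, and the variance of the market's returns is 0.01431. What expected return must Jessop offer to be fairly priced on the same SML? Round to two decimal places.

11.72%

MRP = (15.00% − 5.89%) / (2.29 − 0.49) = 5.0611%
R_f = 5.89% − 0.49 × 5.0611% = 3.4101%
β_Jessop = Cov / Var(R_m) = 0.02351 / 0.01431 = 1.6429
E(R_Jessop) = R_f + β × MRP = 3.4101% + 1.6429 × 5.0611% = 11.72%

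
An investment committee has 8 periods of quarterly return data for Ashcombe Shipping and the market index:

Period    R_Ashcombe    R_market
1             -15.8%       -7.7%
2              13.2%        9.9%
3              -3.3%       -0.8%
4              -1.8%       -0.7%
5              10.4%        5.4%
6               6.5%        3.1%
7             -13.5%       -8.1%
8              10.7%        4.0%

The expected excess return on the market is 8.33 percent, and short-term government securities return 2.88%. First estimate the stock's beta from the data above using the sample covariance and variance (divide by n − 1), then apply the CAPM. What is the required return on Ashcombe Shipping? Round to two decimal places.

Mean R_i = (-15.8 + 13.2 − 3.3 − 1.8 + 10.4 + 6.5 − 13.5 + 10.7) / 8 = 0.8000%
Mean R_m = (-7.7 + 9.9 − 0.8 − 0.7 + 5.4 + 3.1 − 8.1 + 4.0) / 8 = 0.6375%
Σ(R_i − R̄_i)(R_m − R̄_m) = 480.6200  ⇒  Cov = 480.6200 / 7 = 68.6600
Σ(R_m − R̄_m)² = 275.5588  ⇒  Var(R_m) = 275.5588 / 7 = 39.3655
β = Cov / Var(R_m) = 68.6600 / 39.3655 = 1.7442
E(R) = R_f + β × MRP = 2.88% + 1.7442 × 8.33% = 17.41%

17.41%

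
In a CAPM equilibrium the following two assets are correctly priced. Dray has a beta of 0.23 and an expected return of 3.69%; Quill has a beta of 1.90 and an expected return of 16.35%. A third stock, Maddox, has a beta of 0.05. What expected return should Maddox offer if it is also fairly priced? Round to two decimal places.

2.33%

MRP (SML slope) = (16.35% − 3.69%) / (1.90 − 0.23) = 12.66% / 1.67 = 7.5808%
R_f (intercept) = 3.69% − 0.23 × 7.5808% = 1.9464%
E(R_Maddox) = R_f + β × MRP = 1.9464% + 0.05 × 7.5808% = 2.33%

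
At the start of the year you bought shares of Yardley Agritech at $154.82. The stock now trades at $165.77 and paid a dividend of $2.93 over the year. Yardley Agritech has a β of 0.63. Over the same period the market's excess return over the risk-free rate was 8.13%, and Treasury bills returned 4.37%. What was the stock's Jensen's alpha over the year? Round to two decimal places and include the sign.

-0.53%

Realised HPR = (P1 + D1 − P0) / P0 = (165.77 + 2.93 − 154.82) / 154.82 = 13.88 / 154.82 = 8.9652%
CAPM required = R_f + β·MRP = 4.37% + 0.63 × 8.13% = 9.4919%
α = realised − required = 8.9652% − 9.4919% = -0.53%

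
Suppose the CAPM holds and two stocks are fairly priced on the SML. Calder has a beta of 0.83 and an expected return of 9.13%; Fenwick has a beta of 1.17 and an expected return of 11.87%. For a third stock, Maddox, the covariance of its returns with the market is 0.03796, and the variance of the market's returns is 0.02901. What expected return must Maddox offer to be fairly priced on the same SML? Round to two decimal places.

12.99%

MRP = (11.87% − 9.13%) / (1.17 − 0.83) = 8.0588%
R_f = 9.13% − 0.83 × 8.0588% = 2.4412%
β_Maddox = Cov / Var(R_m) = 0.03796 / 0.02901 = 1.3085
E(R_Maddox) = R_f + β × MRP = 2.4412% + 1.3085 × 8.0588% = 12.99%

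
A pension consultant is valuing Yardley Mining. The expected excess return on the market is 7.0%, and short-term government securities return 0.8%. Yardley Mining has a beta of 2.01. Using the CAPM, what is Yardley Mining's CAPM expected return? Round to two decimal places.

E(R) = R_f + β × MRP = 0.8% + 2.01 × 7.0% = 14.87%

14.87%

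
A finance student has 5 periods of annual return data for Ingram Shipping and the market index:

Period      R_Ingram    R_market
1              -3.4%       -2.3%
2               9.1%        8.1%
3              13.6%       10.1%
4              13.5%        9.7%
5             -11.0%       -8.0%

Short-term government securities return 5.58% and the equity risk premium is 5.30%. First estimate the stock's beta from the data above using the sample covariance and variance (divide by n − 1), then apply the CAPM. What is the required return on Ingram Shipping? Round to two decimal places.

12.69%

Mean R_i = (-3.4 + 9.1 + 13.6 + 13.5 − 11.0) / 5 = 4.3600%
Mean R_m = (-2.3 + 8.1 + 10.1 + 9.7 − 8.0) / 5 = 3.5200%
Σ(R_i − R̄_i)(R_m − R̄_m) = 361.1040  ⇒  Cov = 361.1040 / 4 = 90.2760
Σ(R_m − R̄_m)² = 269.0480  ⇒  Var(R_m) = 269.0480 / 4 = 67.2620
β = Cov / Var(R_m) = 90.2760 / 67.2620 = 1.3422
E(R) = R_f + β × MRP = 5.58% + 1.3422 × 5.30% = 12.69%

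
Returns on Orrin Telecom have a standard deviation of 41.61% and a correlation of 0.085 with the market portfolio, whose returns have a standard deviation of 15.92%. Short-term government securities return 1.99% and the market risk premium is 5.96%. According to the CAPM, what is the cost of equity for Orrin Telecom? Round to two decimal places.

3.31%

β = ρ × σ_i / σ_m = 0.085 × 41.61% / 15.92% = 0.2222
E(R) = 1.99% + 0.2222 × 5.96% = 3.31%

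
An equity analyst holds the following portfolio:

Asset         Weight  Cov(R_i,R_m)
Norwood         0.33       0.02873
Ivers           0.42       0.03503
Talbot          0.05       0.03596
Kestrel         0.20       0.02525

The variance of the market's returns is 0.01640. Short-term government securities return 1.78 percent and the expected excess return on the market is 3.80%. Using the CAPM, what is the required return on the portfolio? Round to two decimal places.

8.97%

β_Norwood = 0.02873 / 0.01640 = 1.7518
β_Ivers = 0.03503 / 0.01640 = 2.1360
β_Talbot = 0.03596 / 0.01640 = 2.1927
β_Kestrel = 0.02525 / 0.01640 = 1.5396
β_P = Σ w_i β_i = 0.33×1.7518 + 0.42×2.1360 + 0.05×2.1927 + 0.20×1.5396 = 1.8928
E(R_P) = R_f + β_P × MRP = 1.78% + 1.8928 × 3.80% = 8.97%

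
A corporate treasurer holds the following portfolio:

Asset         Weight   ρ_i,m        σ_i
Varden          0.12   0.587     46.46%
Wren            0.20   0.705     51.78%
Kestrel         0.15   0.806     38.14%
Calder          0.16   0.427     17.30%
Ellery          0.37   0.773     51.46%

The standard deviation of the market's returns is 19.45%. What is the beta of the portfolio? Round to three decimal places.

β_Varden = 0.587 × 46.46% / 19.45% = 1.4022
β_Wren = 0.705 × 51.78% / 19.45% = 1.8769
β_Kestrel = 0.806 × 38.14% / 19.45% = 1.5805
β_Calder = 0.427 × 17.30% / 19.45% = 0.3798
β_Ellery = 0.773 × 51.46% / 19.45% = 2.0452
β_P = Σ w_i β_i = 0.12×1.4022 + 0.20×1.8769 + 0.15×1.5805 + 0.16×0.3798 + 0.37×2.0452 = 1.5982

1.598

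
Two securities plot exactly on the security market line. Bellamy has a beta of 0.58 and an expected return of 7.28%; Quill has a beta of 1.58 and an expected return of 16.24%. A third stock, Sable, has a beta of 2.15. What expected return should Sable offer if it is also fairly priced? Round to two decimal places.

21.35%

MRP (SML slope) = (16.24% − 7.28%) / (1.58 − 0.58) = 8.96% / 1.00 = 8.9600%
R_f (intercept) = 7.28% − 0.58 × 8.9600% = 2.0832%
E(R_Sable) = R_f + β × MRP = 2.0832% + 2.15 × 8.9600% = 21.35%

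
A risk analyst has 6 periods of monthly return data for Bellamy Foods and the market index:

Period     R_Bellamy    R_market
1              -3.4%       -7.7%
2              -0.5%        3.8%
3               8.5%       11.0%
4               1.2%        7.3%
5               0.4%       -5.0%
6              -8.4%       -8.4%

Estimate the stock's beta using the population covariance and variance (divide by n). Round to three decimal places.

0.569

Mean R_i = (-3.4 − 0.5 + 8.5 + 1.2 + 0.4 − 8.4) / 6 = -0.3667%
Mean R_m = (-7.7 + 3.8 + 11.0 + 7.3 − 5.0 − 8.4) / 6 = 0.1667%
Σ(R_i − R̄_i)(R_m − R̄_m) = 195.4667  ⇒  Cov = 195.4667 / 6 = 32.5778
Σ(R_m − R̄_m)² = 343.4133  ⇒  Var(R_m) = 343.4133 / 6 = 57.2356
β = Cov / Var(R_m) = 32.5778 / 57.2356 = 0.5692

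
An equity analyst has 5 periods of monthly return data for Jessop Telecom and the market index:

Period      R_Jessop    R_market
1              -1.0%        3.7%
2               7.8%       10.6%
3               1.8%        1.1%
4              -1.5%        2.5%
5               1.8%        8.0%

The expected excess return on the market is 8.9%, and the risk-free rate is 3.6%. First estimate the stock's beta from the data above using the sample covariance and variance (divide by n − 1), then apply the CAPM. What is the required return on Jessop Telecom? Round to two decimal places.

9.99%

Mean R_i = (-1.0 + 7.8 + 1.8 − 1.5 + 1.8) / 5 = 1.7800%
Mean R_m = (3.7 + 10.6 + 1.1 + 2.5 + 8.0) / 5 = 5.1800%
Σ(R_i − R̄_i)(R_m − R̄_m) = 45.5080  ⇒  Cov = 45.5080 / 4 = 11.3770
Σ(R_m − R̄_m)² = 63.3480  ⇒  Var(R_m) = 63.3480 / 4 = 15.8370
β = Cov / Var(R_m) = 11.3770 / 15.8370 = 0.7184
E(R) = R_f + β × MRP = 3.6% + 0.7184 × 8.9% = 9.99%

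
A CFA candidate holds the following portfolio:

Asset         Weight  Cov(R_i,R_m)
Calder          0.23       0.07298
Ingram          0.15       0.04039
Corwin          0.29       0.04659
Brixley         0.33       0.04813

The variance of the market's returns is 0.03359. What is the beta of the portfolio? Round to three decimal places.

1.555

β_Calder = 0.07298 / 0.03359 = 2.1727
β_Ingram = 0.04039 / 0.03359 = 1.2024
β_Corwin = 0.04659 / 0.03359 = 1.3870
β_Brixley = 0.04813 / 0.03359 = 1.4329
β_P = Σ w_i β_i = 0.23×2.1727 + 0.15×1.2024 + 0.29×1.3870 + 0.33×1.4329 = 1.5552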